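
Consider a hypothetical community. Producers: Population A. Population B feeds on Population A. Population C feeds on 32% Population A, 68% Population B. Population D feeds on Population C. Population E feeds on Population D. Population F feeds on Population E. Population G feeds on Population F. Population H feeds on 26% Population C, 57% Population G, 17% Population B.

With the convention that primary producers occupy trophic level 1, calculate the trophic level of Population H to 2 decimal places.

5.84

Population B: 1 + 1 = 2
Population C: 1 + (0.32×1 + 0.68×2) = 2.68
Population D: 1 + 2.68 = 3.68
Population E: 1 + 3.68 = 4.68
Population F: 1 + 4.68 = 5.68
Population G: 1 + 5.68 = 6.68
Population H: 1 + (0.26×2.68 + 0.57×6.68 + 0.17×2) = 5.8444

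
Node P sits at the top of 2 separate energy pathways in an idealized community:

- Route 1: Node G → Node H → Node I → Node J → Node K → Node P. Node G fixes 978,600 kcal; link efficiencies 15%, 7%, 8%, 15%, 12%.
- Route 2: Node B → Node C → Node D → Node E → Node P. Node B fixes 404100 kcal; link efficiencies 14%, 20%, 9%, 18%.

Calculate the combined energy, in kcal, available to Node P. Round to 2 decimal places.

198.10 kcal

Route 1: 978600 × 0.15 × 0.07 × 0.08 × 0.15 × 0.12 = 14.796432 kcal
Route 2: 404100 × 0.14 × 0.2 × 0.09 × 0.18 = 183.29976 kcal
Total at Node P: 14.796432 + 183.29976 = 198.096192 kcal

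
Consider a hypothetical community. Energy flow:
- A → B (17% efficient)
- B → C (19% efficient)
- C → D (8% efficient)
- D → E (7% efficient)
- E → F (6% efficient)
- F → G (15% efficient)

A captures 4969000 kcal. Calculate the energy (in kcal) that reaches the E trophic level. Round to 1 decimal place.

898.8 kcal

B: 4969000 × 0.17 = 844730 kcal
C: 844730 × 0.19 = 160498.7 kcal
D: 160498.7 × 0.08 = 12839.896 kcal
E: 12839.896 × 0.07 = 898.79272 kcal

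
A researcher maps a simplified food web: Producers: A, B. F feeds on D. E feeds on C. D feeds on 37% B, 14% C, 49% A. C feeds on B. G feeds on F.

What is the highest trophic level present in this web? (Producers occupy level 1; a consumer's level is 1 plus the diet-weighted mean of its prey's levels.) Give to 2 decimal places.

C: 1 + 1 = 2
D: 1 + (0.37×1 + 0.14×2 + 0.49×1) = 2.14
E: 1 + 2 = 3
F: 1 + 2.14 = 3.14
G: 1 + 3.14 = 4.14

4.14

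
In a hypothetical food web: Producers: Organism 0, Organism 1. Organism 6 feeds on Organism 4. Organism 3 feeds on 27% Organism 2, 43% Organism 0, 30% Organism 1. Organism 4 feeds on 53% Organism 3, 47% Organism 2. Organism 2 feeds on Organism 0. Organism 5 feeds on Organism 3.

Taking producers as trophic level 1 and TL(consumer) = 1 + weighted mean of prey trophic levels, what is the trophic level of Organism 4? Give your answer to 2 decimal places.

3.14

Organism 2: 1 + 1 = 2
Organism 3: 1 + (0.27×2 + 0.43×1 + 0.3×1) = 2.27
Organism 4: 1 + (0.53×2.27 + 0.47×2) = 3.1431
Organism 5: 1 + 2.27 = 3.27
Organism 6: 1 + 3.1431 = 4.1431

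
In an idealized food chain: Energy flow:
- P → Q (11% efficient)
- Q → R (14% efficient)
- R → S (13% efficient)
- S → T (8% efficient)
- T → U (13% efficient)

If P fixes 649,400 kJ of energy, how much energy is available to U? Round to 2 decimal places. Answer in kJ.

13.52 kJ

Q: 649400 × 0.11 = 71434 kJ
R: 71434 × 0.14 = 10000.76 kJ
S: 10000.76 × 0.13 = 1300.0988 kJ
T: 1300.0988 × 0.08 = 104.007904 kJ
U: 104.007904 × 0.13 = 13.52102752 kJ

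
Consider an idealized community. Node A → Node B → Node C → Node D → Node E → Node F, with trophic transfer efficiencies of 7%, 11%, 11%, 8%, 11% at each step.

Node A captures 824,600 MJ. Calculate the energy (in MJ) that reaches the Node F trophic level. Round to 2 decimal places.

Node B: 824600 × 0.07 = 57722 MJ
Node C: 57722 × 0.11 = 6349.42 MJ
Node D: 6349.42 × 0.11 = 698.4362 MJ
Node E: 698.4362 × 0.08 = 55.874896 MJ
Node F: 55.874896 × 0.11 = 6.14623856 MJ

6.15 MJ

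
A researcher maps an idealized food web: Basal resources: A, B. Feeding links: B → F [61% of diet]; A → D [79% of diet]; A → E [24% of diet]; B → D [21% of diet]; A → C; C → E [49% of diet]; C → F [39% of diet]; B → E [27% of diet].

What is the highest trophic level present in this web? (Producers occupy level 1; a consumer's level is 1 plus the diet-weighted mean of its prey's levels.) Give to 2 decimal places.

C: 1 + 1 = 2
D: 1 + (0.21×1 + 0.79×1) = 2
E: 1 + (0.49×2 + 0.27×1 + 0.24×1) = 2.49
F: 1 + (0.39×2 + 0.61×1) = 2.39

2.49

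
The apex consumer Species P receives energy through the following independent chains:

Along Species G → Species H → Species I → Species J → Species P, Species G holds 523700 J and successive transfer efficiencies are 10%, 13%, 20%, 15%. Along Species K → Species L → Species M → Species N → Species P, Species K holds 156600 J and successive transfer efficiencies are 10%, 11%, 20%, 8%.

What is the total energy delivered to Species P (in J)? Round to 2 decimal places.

Via Species G: 523700 × 0.1 × 0.13 × 0.2 × 0.15 = 204.243 J
Via Species K: 156600 × 0.1 × 0.11 × 0.2 × 0.08 = 27.5616 J
Total at Species P: 204.243 + 27.5616 = 231.8046 J

231.80 J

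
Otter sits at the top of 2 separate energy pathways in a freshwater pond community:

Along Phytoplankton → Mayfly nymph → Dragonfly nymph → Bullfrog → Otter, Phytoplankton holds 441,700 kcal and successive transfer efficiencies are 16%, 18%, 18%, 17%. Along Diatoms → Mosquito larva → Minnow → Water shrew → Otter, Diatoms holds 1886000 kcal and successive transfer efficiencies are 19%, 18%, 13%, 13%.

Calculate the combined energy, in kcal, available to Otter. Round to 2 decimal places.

Via Phytoplankton: 441700 × 0.16 × 0.18 × 0.18 × 0.17 = 389.261376 kcal
Via Diatoms: 1886000 × 0.19 × 0.18 × 0.13 × 0.13 = 1090.07028 kcal
Total at Otter: 389.261376 + 1090.07028 = 1479.331656 kcal

1479.33 kcal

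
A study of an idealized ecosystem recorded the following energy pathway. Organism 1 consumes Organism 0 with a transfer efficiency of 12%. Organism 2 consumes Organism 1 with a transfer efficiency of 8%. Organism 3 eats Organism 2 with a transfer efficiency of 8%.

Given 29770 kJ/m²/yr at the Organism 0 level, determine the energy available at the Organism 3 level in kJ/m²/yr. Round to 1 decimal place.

Organism 1: 29770 × 0.12 = 3572.4 kJ/m²/yr
Organism 2: 3572.4 × 0.08 = 285.792 kJ/m²/yr
Organism 3: 285.792 × 0.08 = 22.86336 kJ/m²/yr

22.9 kJ/m²/yr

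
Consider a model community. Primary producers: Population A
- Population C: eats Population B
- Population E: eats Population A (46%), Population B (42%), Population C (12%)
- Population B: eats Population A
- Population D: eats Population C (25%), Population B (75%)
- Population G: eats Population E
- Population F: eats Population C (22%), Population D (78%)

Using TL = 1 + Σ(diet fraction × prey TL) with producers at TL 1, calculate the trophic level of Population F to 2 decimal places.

Population B: 1 + 1 = 2
Population C: 1 + 2 = 3
Population D: 1 + (0.25×3 + 0.75×2) = 3.25
Population E: 1 + (0.46×1 + 0.42×2 + 0.12×3) = 2.66
Population F: 1 + (0.22×3 + 0.78×3.25) = 4.195
Population G: 1 + 2.66 = 3.66

4.20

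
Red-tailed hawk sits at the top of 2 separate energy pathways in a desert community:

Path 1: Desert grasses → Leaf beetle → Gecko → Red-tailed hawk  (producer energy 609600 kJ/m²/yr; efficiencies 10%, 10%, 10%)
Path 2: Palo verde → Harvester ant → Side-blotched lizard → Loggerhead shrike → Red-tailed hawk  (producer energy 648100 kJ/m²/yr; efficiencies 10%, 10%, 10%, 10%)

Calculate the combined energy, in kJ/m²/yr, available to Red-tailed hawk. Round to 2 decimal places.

Path 1: 609600 × 0.1 × 0.1 × 0.1 = 609.6 kJ/m²/yr
Path 2: 648100 × 0.1 × 0.1 × 0.1 × 0.1 = 64.81 kJ/m²/yr
Total at Red-tailed hawk: 609.6 + 64.81 = 674.41 kJ/m²/yr

674.41 kJ/m²/yr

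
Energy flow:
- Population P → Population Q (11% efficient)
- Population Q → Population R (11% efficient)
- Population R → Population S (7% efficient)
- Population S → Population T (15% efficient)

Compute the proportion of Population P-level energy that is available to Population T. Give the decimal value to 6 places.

Product of link efficiencies: 0.11 × 0.11 × 0.07 × 0.15 = 0.00012705

0.000127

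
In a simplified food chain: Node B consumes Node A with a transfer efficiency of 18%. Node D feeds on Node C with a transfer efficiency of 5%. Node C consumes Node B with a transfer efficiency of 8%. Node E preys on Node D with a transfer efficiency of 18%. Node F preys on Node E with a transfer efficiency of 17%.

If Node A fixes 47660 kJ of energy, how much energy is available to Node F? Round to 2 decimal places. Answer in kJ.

Node B: 47660 × 0.18 = 8578.8 kJ
Node C: 8578.8 × 0.08 = 686.304 kJ
Node D: 686.304 × 0.05 = 34.3152 kJ
Node E: 34.3152 × 0.18 = 6.176736 kJ
Node F: 6.176736 × 0.17 = 1.05004512 kJ

1.05 kJ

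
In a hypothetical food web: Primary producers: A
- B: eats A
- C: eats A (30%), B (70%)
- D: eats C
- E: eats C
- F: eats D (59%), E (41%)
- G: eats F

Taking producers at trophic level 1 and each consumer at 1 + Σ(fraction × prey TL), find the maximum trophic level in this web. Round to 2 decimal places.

5.70

B: 1 + 1 = 2
C: 1 + (0.3×1 + 0.7×2) = 2.7
D: 1 + 2.7 = 3.7
E: 1 + 2.7 = 3.7
F: 1 + (0.59×3.7 + 0.41×3.7) = 4.7
G: 1 + 4.7 = 5.7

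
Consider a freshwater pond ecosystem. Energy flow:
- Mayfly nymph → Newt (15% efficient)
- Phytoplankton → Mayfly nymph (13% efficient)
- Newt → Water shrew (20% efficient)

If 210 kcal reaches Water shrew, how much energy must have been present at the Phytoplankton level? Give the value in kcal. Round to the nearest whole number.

53846 kcal

Cumulative transfer efficiency: 0.13 × 0.15 × 0.2 = 0.0039
Phytoplankton energy = 210 / 0.0039 = 53846 kcal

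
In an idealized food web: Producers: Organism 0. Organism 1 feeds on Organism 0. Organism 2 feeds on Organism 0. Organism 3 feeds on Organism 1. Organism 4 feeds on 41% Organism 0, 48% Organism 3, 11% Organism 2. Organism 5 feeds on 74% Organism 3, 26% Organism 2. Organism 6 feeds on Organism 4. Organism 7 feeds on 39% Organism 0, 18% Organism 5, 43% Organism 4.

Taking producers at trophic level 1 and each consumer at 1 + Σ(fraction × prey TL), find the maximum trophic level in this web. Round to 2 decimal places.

Organism 1: 1 + 1 = 2
Organism 2: 1 + 1 = 2
Organism 3: 1 + 2 = 3
Organism 4: 1 + (0.41×1 + 0.48×3 + 0.11×2) = 3.07
Organism 5: 1 + (0.74×3 + 0.26×2) = 3.74
Organism 6: 1 + 3.07 = 4.07
Organism 7: 1 + (0.39×1 + 0.18×3.74 + 0.43×3.07) = 3.3833

4.07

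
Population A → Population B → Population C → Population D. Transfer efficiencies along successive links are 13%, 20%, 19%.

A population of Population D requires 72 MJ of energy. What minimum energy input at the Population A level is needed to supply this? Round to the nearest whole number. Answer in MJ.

Cumulative transfer efficiency: 0.13 × 0.2 × 0.19 = 0.00494
Population A energy = 72 / 0.00494 = 14575 MJ

14575 MJ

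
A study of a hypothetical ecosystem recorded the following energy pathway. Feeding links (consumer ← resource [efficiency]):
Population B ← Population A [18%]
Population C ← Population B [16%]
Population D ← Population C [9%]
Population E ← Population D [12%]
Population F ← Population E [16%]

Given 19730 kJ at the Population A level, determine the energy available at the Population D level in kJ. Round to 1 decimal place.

51.1 kJ

Population B: 19730 × 0.18 = 3551.4 kJ
Population C: 3551.4 × 0.16 = 568.224 kJ
Population D: 568.224 × 0.09 = 51.14016 kJ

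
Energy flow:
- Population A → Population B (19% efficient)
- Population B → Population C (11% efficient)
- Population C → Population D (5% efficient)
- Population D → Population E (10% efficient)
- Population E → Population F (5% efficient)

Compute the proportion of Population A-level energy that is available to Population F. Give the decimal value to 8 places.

Product of link efficiencies: 0.19 × 0.11 × 0.05 × 0.1 × 0.05 = 0.000005225

0.00000523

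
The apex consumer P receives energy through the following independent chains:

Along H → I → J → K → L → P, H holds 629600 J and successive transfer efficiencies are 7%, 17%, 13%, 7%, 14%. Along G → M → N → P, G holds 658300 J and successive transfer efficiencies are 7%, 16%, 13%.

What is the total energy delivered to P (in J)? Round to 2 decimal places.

Via H: 629600 × 0.07 × 0.17 × 0.13 × 0.07 × 0.14 = 9.54511376 J
Via G: 658300 × 0.07 × 0.16 × 0.13 = 958.4848 J
Total at P: 9.54511376 + 958.4848 = 968.02991376 J

968.03 J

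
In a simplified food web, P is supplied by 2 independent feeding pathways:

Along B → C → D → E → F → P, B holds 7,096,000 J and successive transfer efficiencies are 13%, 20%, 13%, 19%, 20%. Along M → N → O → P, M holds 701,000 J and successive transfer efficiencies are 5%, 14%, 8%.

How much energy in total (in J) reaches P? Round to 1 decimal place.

Via B: 7096000 × 0.13 × 0.2 × 0.13 × 0.19 × 0.2 = 911.41024 J
Via M: 701000 × 0.05 × 0.14 × 0.08 = 392.56 J
Total at P: 911.41024 + 392.56 = 1303.97024 J

1304.0 J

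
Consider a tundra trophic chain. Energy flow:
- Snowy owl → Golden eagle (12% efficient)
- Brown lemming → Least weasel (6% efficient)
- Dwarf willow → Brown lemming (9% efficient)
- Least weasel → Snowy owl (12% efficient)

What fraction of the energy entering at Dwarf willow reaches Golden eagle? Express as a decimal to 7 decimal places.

0.0000778

Product of link efficiencies: 0.09 × 0.06 × 0.12 × 0.12 = 0.00007776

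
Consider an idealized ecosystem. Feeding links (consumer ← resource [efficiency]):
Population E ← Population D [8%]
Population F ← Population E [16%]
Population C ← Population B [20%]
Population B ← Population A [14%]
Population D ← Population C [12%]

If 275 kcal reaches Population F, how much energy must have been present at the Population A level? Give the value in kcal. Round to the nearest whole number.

6394159 kcal

Cumulative transfer efficiency: 0.14 × 0.2 × 0.12 × 0.08 × 0.16 = 0.000043008
Population A energy = 275 / 0.000043008 = 6394159 kcal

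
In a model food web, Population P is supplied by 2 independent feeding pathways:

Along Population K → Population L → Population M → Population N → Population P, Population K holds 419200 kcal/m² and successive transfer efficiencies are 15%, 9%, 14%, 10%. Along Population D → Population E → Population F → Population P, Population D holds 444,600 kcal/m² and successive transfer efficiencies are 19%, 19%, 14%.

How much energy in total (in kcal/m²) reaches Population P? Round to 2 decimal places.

Via Population K: 419200 × 0.15 × 0.09 × 0.14 × 0.1 = 79.2288 kcal/m²
Via Population D: 444600 × 0.19 × 0.19 × 0.14 = 2247.0084 kcal/m²
Total at Population P: 79.2288 + 2247.0084 = 2326.2372 kcal/m²

2326.24 kcal/m²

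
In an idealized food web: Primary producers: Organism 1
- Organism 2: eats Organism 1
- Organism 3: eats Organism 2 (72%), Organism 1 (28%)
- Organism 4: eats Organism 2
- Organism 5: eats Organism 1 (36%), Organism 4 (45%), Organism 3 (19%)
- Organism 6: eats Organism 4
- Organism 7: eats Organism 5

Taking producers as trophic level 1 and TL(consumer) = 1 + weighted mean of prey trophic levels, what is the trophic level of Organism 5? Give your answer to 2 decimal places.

3.23

Organism 2: 1 + 1 = 2
Organism 3: 1 + (0.72×2 + 0.28×1) = 2.72
Organism 4: 1 + 2 = 3
Organism 5: 1 + (0.36×1 + 0.45×3 + 0.19×2.72) = 3.2268
Organism 6: 1 + 3 = 4
Organism 7: 1 + 3.2268 = 4.2268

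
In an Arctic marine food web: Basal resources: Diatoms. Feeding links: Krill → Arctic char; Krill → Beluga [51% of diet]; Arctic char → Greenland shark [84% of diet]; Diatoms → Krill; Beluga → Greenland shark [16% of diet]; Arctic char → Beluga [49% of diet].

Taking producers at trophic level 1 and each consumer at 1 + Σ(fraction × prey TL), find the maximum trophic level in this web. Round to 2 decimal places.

Krill: 1 + 1 = 2
Arctic char: 1 + 2 = 3
Beluga: 1 + (0.51×2 + 0.49×3) = 3.49
Greenland shark: 1 + (0.84×3 + 0.16×3.49) = 4.0784

4.08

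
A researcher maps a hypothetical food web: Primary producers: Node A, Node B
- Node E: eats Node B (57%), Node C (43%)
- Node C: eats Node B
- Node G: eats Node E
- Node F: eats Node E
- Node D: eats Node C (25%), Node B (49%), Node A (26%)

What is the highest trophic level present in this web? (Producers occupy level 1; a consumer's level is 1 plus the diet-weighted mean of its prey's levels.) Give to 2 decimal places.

3.43

Node C: 1 + 1 = 2
Node D: 1 + (0.25×2 + 0.49×1 + 0.26×1) = 2.25
Node E: 1 + (0.57×1 + 0.43×2) = 2.43
Node F: 1 + 2.43 = 3.43
Node G: 1 + 2.43 = 3.43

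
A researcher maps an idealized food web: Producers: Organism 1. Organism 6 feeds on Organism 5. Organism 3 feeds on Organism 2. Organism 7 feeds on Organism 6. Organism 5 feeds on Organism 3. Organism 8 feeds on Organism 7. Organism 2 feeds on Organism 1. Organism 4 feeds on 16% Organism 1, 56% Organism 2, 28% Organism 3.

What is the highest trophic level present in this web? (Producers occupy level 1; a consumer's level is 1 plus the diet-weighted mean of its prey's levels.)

7

Organism 2: 1 + 1 = 2
Organism 3: 1 + 2 = 3
Organism 4: 1 + (0.16×1 + 0.56×2 + 0.28×3) = 3.12
Organism 5: 1 + 3 = 4
Organism 6: 1 + 4 = 5
Organism 7: 1 + 5 = 6
Organism 8: 1 + 6 = 7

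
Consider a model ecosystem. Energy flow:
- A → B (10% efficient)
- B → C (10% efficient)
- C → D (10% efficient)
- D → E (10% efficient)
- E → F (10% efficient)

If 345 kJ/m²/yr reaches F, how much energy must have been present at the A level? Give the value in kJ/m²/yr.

34500000 kJ/m²/yr

Cumulative transfer efficiency: 0.1 × 0.1 × 0.1 × 0.1 × 0.1 = 0.00001
A energy = 345 / 0.00001 = 34500000 kJ/m²/yr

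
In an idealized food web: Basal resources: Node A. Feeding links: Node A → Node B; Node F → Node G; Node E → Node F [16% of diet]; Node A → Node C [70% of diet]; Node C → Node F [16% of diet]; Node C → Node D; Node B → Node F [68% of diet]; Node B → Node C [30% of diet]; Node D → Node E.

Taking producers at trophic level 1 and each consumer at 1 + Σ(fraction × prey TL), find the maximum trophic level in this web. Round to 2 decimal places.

4.42

Node B: 1 + 1 = 2
Node C: 1 + (0.3×2 + 0.7×1) = 2.3
Node D: 1 + 2.3 = 3.3
Node E: 1 + 3.3 = 4.3
Node F: 1 + (0.16×4.3 + 0.68×2 + 0.16×2.3) = 3.416
Node G: 1 + 3.416 = 4.416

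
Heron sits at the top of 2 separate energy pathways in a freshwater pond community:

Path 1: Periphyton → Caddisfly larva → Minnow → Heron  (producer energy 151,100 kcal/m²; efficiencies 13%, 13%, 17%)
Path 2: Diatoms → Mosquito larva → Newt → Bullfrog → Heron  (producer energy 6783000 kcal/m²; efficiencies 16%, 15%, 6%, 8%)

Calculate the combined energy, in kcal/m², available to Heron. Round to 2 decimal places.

Path 1: 151100 × 0.13 × 0.13 × 0.17 = 434.1103 kcal/m²
Path 2: 6783000 × 0.16 × 0.15 × 0.06 × 0.08 = 781.4016 kcal/m²
Total at Heron: 434.1103 + 781.4016 = 1215.5119 kcal/m²

1215.51 kcal/m²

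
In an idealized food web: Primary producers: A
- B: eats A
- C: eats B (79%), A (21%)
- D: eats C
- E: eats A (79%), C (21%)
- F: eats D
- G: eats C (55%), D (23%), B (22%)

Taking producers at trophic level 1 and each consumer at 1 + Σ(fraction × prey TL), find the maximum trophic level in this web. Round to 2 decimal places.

B: 1 + 1 = 2
C: 1 + (0.79×2 + 0.21×1) = 2.79
D: 1 + 2.79 = 3.79
E: 1 + (0.79×1 + 0.21×2.79) = 2.3759
F: 1 + 3.79 = 4.79
G: 1 + (0.55×2.79 + 0.23×3.79 + 0.22×2) = 3.8462

4.79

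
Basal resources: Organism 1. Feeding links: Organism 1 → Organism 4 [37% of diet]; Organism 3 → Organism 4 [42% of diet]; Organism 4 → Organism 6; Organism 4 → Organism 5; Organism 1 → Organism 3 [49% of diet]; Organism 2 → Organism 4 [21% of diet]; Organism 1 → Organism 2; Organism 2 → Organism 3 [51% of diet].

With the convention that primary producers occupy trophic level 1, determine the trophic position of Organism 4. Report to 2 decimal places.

2.84

Organism 2: 1 + 1 = 2
Organism 3: 1 + (0.51×2 + 0.49×1) = 2.51
Organism 4: 1 + (0.37×1 + 0.42×2.51 + 0.21×2) = 2.8442
Organism 5: 1 + 2.8442 = 3.8442
Organism 6: 1 + 2.8442 = 3.8442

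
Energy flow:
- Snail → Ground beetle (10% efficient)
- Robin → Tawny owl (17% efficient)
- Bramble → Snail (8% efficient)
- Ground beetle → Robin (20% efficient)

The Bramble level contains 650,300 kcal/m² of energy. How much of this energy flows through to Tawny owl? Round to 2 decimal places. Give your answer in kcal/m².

Snail: 650300 × 0.08 = 52024 kcal/m²
Ground beetle: 52024 × 0.1 = 5202.4 kcal/m²
Robin: 5202.4 × 0.2 = 1040.48 kcal/m²
Tawny owl: 1040.48 × 0.17 = 176.8816 kcal/m²

176.88 kcal/m²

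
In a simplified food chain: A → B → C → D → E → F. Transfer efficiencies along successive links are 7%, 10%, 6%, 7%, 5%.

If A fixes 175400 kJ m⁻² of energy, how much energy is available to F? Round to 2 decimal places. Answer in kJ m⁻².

0.26 kJ m⁻²

B: 175400 × 0.07 = 12278 kJ m⁻²
C: 12278 × 0.1 = 1227.8 kJ m⁻²
D: 1227.8 × 0.06 = 73.668 kJ m⁻²
E: 73.668 × 0.07 = 5.15676 kJ m⁻²
F: 5.15676 × 0.05 = 0.257838 kJ m⁻²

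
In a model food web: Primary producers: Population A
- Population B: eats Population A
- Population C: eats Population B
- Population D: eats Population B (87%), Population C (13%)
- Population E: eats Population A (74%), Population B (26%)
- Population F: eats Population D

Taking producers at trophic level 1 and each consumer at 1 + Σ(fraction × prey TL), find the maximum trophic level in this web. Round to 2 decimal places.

Population B: 1 + 1 = 2
Population C: 1 + 2 = 3
Population D: 1 + (0.87×2 + 0.13×3) = 3.13
Population E: 1 + (0.74×1 + 0.26×2) = 2.26
Population F: 1 + 3.13 = 4.13

4.13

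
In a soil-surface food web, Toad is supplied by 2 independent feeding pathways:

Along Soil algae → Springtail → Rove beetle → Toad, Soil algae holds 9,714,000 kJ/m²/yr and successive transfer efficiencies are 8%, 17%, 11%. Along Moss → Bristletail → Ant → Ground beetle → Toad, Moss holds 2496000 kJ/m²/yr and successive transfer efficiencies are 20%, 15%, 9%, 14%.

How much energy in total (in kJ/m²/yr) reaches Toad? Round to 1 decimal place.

15475.6 kJ/m²/yr

Via Soil algae: 9714000 × 0.08 × 0.17 × 0.11 = 14532.144 kJ/m²/yr
Via Moss: 2496000 × 0.2 × 0.15 × 0.09 × 0.14 = 943.488 kJ/m²/yr
Total at Toad: 14532.144 + 943.488 = 15475.632 kJ/m²/yr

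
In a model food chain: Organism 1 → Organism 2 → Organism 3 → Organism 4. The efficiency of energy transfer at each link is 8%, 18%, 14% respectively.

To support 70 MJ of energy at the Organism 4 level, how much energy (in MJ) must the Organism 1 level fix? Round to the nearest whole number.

Cumulative transfer efficiency: 0.08 × 0.18 × 0.14 = 0.002016
Organism 1 energy = 70 / 0.002016 = 34722 MJ

34722 MJ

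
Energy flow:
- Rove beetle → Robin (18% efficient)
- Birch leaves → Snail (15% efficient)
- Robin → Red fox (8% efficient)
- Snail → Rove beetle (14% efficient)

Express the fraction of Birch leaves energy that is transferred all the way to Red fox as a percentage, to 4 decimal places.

Product of link efficiencies: 0.15 × 0.14 × 0.18 × 0.08 = 0.0003024
As a percentage: 0.0003024 × 100 = 0.0302%

0.0302%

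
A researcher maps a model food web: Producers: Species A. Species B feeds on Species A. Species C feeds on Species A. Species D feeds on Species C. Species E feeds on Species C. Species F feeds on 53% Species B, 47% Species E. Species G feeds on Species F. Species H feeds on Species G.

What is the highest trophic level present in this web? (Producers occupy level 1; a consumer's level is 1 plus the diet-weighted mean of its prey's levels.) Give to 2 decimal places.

5.47

Species B: 1 + 1 = 2
Species C: 1 + 1 = 2
Species D: 1 + 2 = 3
Species E: 1 + 2 = 3
Species F: 1 + (0.53×2 + 0.47×3) = 3.47
Species G: 1 + 3.47 = 4.47
Species H: 1 + 4.47 = 5.47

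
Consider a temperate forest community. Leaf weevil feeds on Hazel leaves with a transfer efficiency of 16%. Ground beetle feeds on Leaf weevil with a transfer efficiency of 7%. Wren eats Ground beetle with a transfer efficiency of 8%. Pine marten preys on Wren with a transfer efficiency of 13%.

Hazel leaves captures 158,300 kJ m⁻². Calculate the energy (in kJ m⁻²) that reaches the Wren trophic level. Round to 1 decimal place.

141.8 kJ m⁻²

Leaf weevil: 158300 × 0.16 = 25328 kJ m⁻²
Ground beetle: 25328 × 0.07 = 1772.96 kJ m⁻²
Wren: 1772.96 × 0.08 = 141.8368 kJ m⁻²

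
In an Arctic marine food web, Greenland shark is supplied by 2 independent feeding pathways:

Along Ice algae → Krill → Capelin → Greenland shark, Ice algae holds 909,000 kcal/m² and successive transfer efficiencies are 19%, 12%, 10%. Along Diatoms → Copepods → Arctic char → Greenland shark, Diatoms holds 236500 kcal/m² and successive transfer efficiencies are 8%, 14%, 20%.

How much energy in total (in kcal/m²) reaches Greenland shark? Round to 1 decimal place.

2602.3 kcal/m²

Via Ice algae: 909000 × 0.19 × 0.12 × 0.1 = 2072.52 kcal/m²
Via Diatoms: 236500 × 0.08 × 0.14 × 0.2 = 529.76 kcal/m²
Total at Greenland shark: 2072.52 + 529.76 = 2602.28 kcal/m²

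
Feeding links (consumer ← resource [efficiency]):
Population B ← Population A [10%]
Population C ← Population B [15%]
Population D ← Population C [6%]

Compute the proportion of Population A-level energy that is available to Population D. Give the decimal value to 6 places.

Product of link efficiencies: 0.1 × 0.15 × 0.06 = 0.0009

0.000900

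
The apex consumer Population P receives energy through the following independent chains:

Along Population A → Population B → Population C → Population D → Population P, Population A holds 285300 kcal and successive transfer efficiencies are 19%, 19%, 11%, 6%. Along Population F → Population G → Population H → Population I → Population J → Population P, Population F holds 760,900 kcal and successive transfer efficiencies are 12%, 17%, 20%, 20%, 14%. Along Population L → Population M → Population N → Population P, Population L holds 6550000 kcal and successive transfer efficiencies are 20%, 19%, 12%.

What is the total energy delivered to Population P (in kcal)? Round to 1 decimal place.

30022.9 kcal

Via Population A: 285300 × 0.19 × 0.19 × 0.11 × 0.06 = 67.975578 kcal
Via Population F: 760900 × 0.12 × 0.17 × 0.2 × 0.2 × 0.14 = 86.925216 kcal
Via Population L: 6550000 × 0.2 × 0.19 × 0.12 = 29868 kcal
Total at Population P: 67.975578 + 86.925216 + 29868 = 30022.900794 kcal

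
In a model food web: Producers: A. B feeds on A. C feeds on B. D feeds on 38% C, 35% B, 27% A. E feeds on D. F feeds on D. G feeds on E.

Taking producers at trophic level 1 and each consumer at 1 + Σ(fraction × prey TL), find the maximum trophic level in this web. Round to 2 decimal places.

B: 1 + 1 = 2
C: 1 + 2 = 3
D: 1 + (0.38×3 + 0.35×2 + 0.27×1) = 3.11
E: 1 + 3.11 = 4.11
F: 1 + 3.11 = 4.11
G: 1 + 4.11 = 5.11

5.11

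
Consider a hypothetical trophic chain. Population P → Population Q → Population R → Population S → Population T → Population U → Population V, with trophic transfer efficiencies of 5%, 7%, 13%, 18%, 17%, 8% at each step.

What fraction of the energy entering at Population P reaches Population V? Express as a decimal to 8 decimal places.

0.00000111

Product of link efficiencies: 0.05 × 0.07 × 0.13 × 0.18 × 0.17 × 0.08 = 0.00000111384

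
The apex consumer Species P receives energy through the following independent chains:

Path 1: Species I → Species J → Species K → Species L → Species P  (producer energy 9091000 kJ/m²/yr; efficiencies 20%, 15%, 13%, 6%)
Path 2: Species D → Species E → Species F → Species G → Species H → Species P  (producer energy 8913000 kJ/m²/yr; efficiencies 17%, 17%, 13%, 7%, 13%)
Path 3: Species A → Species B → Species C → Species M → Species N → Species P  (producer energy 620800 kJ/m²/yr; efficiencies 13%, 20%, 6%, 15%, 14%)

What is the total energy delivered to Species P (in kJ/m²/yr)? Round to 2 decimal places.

Path 1: 9091000 × 0.2 × 0.15 × 0.13 × 0.06 = 2127.294 kJ/m²/yr
Path 2: 8913000 × 0.17 × 0.17 × 0.13 × 0.07 × 0.13 = 304.7238831 kJ/m²/yr
Path 3: 620800 × 0.13 × 0.2 × 0.06 × 0.15 × 0.14 = 20.337408 kJ/m²/yr
Total at Species P: 2127.294 + 304.7238831 + 20.337408 = 2452.3552911 kJ/m²/yr

2452.36 kJ/m²/yr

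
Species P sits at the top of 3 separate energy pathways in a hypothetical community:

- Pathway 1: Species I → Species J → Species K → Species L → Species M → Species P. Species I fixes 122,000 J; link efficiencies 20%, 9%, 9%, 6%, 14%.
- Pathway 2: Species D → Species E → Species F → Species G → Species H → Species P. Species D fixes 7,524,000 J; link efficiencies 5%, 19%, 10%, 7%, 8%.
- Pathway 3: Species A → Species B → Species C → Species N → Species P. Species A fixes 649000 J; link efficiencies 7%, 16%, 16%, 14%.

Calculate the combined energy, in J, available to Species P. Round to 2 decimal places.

Pathway 1: 122000 × 0.2 × 0.09 × 0.09 × 0.06 × 0.14 = 1.660176 J
Pathway 2: 7524000 × 0.05 × 0.19 × 0.1 × 0.07 × 0.08 = 40.02768 J
Pathway 3: 649000 × 0.07 × 0.16 × 0.16 × 0.14 = 162.82112 J
Total at Species P: 1.660176 + 40.02768 + 162.82112 = 204.508976 J

204.51 J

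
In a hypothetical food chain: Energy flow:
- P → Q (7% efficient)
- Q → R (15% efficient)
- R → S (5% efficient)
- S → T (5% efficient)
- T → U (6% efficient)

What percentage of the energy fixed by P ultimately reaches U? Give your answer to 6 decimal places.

Product of link efficiencies: 0.07 × 0.15 × 0.05 × 0.05 × 0.06 = 0.000001575
As a percentage: 0.000001575 × 100 = 0.000158%

0.000158%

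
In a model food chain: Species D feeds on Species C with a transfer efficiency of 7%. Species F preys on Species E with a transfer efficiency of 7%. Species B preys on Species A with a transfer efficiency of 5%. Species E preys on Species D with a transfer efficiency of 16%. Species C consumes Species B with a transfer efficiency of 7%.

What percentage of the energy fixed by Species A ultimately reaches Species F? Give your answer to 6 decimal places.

0.000274%

Product of link efficiencies: 0.05 × 0.07 × 0.07 × 0.16 × 0.07 = 0.000002744
As a percentage: 0.000002744 × 100 = 0.000274%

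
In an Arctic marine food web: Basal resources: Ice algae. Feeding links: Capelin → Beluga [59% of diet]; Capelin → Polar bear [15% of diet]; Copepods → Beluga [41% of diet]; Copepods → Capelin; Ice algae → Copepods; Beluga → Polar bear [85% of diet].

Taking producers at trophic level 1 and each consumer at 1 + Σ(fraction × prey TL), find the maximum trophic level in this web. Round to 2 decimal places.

4.50

Copepods: 1 + 1 = 2
Capelin: 1 + 2 = 3
Beluga: 1 + (0.41×2 + 0.59×3) = 3.59
Polar bear: 1 + (0.85×3.59 + 0.15×3) = 4.5015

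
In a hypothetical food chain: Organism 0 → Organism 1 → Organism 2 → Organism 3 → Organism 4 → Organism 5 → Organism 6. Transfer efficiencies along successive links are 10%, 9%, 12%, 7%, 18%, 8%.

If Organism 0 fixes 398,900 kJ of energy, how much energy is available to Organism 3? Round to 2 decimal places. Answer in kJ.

430.81 kJ

Organism 1: 398900 × 0.1 = 39890 kJ
Organism 2: 39890 × 0.09 = 3590.1 kJ
Organism 3: 3590.1 × 0.12 = 430.812 kJ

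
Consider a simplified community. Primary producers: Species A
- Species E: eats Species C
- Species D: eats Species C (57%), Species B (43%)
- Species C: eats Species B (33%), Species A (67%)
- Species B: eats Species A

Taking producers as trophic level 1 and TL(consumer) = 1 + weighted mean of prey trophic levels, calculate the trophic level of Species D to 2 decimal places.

Species B: 1 + 1 = 2
Species C: 1 + (0.33×2 + 0.67×1) = 2.33
Species D: 1 + (0.57×2.33 + 0.43×2) = 3.1881
Species E: 1 + 2.33 = 3.33

3.19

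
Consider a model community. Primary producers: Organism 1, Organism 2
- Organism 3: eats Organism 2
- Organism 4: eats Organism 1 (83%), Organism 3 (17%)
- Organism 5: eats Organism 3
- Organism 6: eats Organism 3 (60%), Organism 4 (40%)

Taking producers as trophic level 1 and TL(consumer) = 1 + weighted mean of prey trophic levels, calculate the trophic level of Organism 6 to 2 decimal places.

3.07

Organism 3: 1 + 1 = 2
Organism 4: 1 + (0.83×1 + 0.17×2) = 2.17
Organism 5: 1 + 2 = 3
Organism 6: 1 + (0.6×2 + 0.4×2.17) = 3.068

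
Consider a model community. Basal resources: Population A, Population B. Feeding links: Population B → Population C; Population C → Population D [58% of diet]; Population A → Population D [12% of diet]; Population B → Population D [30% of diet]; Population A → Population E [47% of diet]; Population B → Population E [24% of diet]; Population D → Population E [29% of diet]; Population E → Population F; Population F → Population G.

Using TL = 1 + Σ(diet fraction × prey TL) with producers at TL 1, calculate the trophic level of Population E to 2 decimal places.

Population C: 1 + 1 = 2
Population D: 1 + (0.58×2 + 0.12×1 + 0.3×1) = 2.58
Population E: 1 + (0.47×1 + 0.24×1 + 0.29×2.58) = 2.4582
Population F: 1 + 2.4582 = 3.4582
Population G: 1 + 3.4582 = 4.4582

2.46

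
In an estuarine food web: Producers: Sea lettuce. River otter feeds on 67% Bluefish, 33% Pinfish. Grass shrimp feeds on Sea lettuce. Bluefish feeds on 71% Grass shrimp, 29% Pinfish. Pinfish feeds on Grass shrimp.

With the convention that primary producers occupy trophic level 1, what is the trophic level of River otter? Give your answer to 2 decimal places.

Grass shrimp: 1 + 1 = 2
Pinfish: 1 + 2 = 3
Bluefish: 1 + (0.71×2 + 0.29×3) = 3.29
River otter: 1 + (0.67×3.29 + 0.33×3) = 4.1943

4.19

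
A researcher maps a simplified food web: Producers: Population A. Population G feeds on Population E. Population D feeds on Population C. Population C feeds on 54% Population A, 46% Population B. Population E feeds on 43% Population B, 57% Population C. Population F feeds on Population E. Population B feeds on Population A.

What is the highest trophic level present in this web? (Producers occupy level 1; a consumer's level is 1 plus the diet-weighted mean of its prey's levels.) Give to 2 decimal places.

4.26

Population B: 1 + 1 = 2
Population C: 1 + (0.54×1 + 0.46×2) = 2.46
Population D: 1 + 2.46 = 3.46
Population E: 1 + (0.43×2 + 0.57×2.46) = 3.2622
Population F: 1 + 3.2622 = 4.2622
Population G: 1 + 3.2622 = 4.2622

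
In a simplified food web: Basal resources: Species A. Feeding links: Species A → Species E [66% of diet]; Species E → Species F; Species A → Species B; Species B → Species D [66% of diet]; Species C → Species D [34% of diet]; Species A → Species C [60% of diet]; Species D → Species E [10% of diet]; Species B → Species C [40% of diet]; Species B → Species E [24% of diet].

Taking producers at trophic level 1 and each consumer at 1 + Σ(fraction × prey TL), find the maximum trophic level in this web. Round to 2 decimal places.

3.45

Species B: 1 + 1 = 2
Species C: 1 + (0.4×2 + 0.6×1) = 2.4
Species D: 1 + (0.34×2.4 + 0.66×2) = 3.136
Species E: 1 + (0.1×3.136 + 0.66×1 + 0.24×2) = 2.4536
Species F: 1 + 2.4536 = 3.4536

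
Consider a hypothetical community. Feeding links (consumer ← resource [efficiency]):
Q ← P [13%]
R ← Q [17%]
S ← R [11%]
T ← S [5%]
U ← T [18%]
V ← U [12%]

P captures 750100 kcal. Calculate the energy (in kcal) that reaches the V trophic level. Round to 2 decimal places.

Q: 750100 × 0.13 = 97513 kcal
R: 97513 × 0.17 = 16577.21 kcal
S: 16577.21 × 0.11 = 1823.4931 kcal
T: 1823.4931 × 0.05 = 91.174655 kcal
U: 91.174655 × 0.18 = 16.4114379 kcal
V: 16.4114379 × 0.12 = 1.969372548 kcal

1.97 kcal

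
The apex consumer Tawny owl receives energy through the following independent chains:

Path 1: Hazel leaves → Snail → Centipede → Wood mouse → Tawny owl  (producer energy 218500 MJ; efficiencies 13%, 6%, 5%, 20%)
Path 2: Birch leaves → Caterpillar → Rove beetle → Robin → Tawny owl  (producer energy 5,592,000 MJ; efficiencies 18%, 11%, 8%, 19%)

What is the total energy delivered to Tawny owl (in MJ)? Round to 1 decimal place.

Path 1: 218500 × 0.13 × 0.06 × 0.05 × 0.2 = 17.043 MJ
Path 2: 5592000 × 0.18 × 0.11 × 0.08 × 0.19 = 1682.96832 MJ
Total at Tawny owl: 17.043 + 1682.96832 = 1700.01132 MJ

1700.0 MJ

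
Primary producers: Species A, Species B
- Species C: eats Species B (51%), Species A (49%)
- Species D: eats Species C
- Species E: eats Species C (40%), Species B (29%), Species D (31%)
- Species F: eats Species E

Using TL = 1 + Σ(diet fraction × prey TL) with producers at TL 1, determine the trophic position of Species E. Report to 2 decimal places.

3.02

Species C: 1 + (0.51×1 + 0.49×1) = 2
Species D: 1 + 2 = 3
Species E: 1 + (0.4×2 + 0.29×1 + 0.31×3) = 3.02
Species F: 1 + 3.02 = 4.02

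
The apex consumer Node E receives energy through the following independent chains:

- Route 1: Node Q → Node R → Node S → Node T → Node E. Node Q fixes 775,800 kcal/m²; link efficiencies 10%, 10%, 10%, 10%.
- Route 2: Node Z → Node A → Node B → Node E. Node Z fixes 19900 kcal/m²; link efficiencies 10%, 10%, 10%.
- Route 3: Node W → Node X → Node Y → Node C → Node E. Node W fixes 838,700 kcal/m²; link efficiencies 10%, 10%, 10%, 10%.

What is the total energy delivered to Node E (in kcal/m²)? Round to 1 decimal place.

Route 1: 775800 × 0.1 × 0.1 × 0.1 × 0.1 = 77.58 kcal/m²
Route 2: 19900 × 0.1 × 0.1 × 0.1 = 19.9 kcal/m²
Route 3: 838700 × 0.1 × 0.1 × 0.1 × 0.1 = 83.87 kcal/m²
Total at Node E: 77.58 + 19.9 + 83.87 = 181.35 kcal/m²

181.4 kcal/m²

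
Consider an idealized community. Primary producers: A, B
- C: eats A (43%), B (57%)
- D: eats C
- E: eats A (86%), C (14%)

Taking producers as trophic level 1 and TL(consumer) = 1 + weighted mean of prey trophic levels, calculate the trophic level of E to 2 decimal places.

C: 1 + (0.43×1 + 0.57×1) = 2
D: 1 + 2 = 3
E: 1 + (0.86×1 + 0.14×2) = 2.14

2.14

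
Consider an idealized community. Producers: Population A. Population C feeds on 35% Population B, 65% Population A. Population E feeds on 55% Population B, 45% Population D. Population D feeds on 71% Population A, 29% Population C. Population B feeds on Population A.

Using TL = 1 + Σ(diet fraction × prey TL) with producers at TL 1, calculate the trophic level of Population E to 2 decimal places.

3.18

Population B: 1 + 1 = 2
Population C: 1 + (0.35×2 + 0.65×1) = 2.35
Population D: 1 + (0.71×1 + 0.29×2.35) = 2.3915
Population E: 1 + (0.55×2 + 0.45×2.3915) = 3.176175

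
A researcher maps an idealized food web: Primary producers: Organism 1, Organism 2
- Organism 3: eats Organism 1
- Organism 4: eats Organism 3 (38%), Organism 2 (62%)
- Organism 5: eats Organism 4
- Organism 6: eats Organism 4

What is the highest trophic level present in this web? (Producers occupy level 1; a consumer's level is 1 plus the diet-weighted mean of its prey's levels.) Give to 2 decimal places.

Organism 3: 1 + 1 = 2
Organism 4: 1 + (0.38×2 + 0.62×1) = 2.38
Organism 5: 1 + 2.38 = 3.38
Organism 6: 1 + 2.38 = 3.38

3.38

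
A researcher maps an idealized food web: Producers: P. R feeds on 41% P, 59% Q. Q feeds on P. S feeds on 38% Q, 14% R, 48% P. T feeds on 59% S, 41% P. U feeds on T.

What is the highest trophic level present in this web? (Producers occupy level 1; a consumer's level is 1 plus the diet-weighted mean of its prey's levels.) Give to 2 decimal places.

Q: 1 + 1 = 2
R: 1 + (0.41×1 + 0.59×2) = 2.59
S: 1 + (0.38×2 + 0.14×2.59 + 0.48×1) = 2.6026
T: 1 + (0.59×2.6026 + 0.41×1) = 2.945534
U: 1 + 2.945534 = 3.945534

3.95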